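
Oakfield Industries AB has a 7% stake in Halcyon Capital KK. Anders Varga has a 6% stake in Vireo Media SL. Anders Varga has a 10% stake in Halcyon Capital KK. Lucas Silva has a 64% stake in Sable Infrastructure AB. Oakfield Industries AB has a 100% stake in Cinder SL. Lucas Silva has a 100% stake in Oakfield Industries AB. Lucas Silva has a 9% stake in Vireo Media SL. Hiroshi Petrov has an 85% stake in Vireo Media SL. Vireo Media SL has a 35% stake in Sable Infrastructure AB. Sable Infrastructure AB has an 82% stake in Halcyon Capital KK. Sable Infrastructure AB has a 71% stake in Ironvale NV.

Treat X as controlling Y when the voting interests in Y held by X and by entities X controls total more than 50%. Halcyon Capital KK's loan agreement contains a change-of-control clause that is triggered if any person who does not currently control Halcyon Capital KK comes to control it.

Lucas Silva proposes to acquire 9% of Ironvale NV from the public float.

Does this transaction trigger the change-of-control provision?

The purchase changes only Lucas's holdings, so Lucas is the only person who could newly come to control Halcyon.
Lucas holds 64% of Sable, so Lucas controls Sable.
Lucas holds 100% of Oakfield, so Lucas controls Oakfield.
Oakfield and Sable together hold 7% + 82% = 89% of Halcyon, so Lucas controls Halcyon.
So Lucas already controls Halcyon before the transaction.
After the purchase, Lucas holds 9% of Ironvale directly.
Lucas controlled Halcyon already, so this is not a new person acquiring control; every other person's position is unchanged or reduced.
No new person acquires control, so the clause is not triggered.

No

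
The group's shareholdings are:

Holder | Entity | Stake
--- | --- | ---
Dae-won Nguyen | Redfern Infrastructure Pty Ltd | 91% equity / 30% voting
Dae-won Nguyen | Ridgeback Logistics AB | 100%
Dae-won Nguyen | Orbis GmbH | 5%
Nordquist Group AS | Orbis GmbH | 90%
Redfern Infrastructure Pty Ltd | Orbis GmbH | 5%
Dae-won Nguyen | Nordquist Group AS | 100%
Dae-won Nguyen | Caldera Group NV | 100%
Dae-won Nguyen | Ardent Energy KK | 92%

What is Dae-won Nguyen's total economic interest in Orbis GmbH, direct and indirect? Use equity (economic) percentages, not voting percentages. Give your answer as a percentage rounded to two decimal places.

99.55%

Dae-won reaches Orbis along 3 paths.
Direct stake: 5% = 5%.
Via Nordquist: 100% × 90% = 90%.
Via Redfern: 91% × 5% = 4.55%.
Total: 5% + 90% + 4.55% = 99.55%.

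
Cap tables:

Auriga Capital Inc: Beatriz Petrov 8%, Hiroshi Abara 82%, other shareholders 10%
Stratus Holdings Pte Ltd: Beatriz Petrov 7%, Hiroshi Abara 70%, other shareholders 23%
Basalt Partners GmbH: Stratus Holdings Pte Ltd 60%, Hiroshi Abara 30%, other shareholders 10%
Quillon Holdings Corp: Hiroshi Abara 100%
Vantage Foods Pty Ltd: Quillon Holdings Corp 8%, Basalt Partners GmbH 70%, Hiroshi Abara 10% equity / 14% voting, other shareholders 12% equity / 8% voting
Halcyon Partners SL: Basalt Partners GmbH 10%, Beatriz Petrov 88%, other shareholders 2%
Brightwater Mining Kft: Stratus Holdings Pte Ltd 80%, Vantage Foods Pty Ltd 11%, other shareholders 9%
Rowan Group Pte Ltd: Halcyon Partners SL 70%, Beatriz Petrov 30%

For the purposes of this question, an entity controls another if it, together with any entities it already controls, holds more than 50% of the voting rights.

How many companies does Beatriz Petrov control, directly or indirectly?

Beatriz holds 88% of Halcyon, so Beatriz controls Halcyon.
Halcyon and Beatriz together hold 70% + 30% = 100% of Rowan, so Beatriz controls Rowan.
No other company's threshold is met.
Beatriz controls 2 companies.

2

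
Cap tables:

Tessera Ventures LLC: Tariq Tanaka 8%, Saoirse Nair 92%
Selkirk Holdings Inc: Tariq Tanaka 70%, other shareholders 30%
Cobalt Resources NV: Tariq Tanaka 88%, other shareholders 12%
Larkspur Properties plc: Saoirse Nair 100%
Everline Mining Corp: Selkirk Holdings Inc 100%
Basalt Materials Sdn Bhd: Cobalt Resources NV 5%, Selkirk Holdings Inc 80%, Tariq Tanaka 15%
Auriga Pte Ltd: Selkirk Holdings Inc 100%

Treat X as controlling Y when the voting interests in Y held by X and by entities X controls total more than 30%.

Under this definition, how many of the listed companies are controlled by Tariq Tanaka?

5

Tariq holds 70% of Selkirk, so Tariq controls Selkirk.
Tariq holds 88% of Cobalt, so Tariq controls Cobalt.
Selkirk holds 100% of Everline, so Tariq controls Everline.
Cobalt and Selkirk and Tariq together hold 5% + 80% + 15% = 100% of Basalt, so Tariq controls Basalt.
Selkirk holds 100% of Auriga, so Tariq controls Auriga.
No other company's threshold is met.
Tariq controls 5 companies.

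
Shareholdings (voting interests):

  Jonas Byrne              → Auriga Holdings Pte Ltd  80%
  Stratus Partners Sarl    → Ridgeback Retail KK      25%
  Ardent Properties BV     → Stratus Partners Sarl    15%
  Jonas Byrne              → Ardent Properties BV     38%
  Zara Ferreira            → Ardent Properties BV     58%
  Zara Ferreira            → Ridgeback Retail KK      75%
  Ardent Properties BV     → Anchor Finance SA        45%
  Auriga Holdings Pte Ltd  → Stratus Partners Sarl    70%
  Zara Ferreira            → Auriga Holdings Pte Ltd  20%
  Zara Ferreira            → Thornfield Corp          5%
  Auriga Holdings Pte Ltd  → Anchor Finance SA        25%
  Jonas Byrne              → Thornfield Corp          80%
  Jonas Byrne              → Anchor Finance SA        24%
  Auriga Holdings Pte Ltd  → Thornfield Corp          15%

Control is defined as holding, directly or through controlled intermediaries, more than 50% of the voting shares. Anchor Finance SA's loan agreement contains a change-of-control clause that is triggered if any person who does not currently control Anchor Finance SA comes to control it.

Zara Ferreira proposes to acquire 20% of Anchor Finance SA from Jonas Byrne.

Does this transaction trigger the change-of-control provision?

The purchase adds only to Zara's holdings (Jonas's stake shrinks), so Zara is the only person who could newly come to control Anchor.
Zara holds 58% of Ardent, so Zara controls Ardent.
Zara holds 75% of Ridgeback, so Zara controls Ridgeback.
In Anchor, Zara's side holds only 45%, not > 50%.
So before the transaction, Zara does not control Anchor.
After the purchase, Zara holds 20% of Anchor directly, and Jonas's stake falls to 4%.
Ardent and Zara together hold 45% + 20% = 65% of Anchor, so Zara controls Anchor.
Zara did not control Anchor before and does after, so the clause is triggered.

Yes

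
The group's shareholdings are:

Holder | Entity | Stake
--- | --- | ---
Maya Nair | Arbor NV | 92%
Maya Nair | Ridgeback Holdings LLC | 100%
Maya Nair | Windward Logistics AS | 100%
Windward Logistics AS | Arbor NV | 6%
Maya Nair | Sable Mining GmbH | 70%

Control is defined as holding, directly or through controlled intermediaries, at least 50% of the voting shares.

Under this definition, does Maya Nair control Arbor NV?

Maya holds 100% of Windward, so Maya controls Windward.
Maya and Windward together hold 92% + 6% = 98% of Arbor, so Maya controls Arbor.

Yes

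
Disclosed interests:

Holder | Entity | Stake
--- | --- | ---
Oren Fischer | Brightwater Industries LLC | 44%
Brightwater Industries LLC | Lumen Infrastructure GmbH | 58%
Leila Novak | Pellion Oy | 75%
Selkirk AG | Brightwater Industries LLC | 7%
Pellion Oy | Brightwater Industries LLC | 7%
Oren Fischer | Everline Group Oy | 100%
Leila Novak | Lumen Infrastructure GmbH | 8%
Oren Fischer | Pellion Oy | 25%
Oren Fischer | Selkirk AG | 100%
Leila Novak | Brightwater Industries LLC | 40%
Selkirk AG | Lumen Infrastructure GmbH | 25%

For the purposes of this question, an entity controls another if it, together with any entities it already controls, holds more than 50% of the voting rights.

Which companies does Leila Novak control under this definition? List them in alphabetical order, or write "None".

Leila holds 75% of Pellion, so Leila controls Pellion.
No other company's threshold is met.

Pellion Oy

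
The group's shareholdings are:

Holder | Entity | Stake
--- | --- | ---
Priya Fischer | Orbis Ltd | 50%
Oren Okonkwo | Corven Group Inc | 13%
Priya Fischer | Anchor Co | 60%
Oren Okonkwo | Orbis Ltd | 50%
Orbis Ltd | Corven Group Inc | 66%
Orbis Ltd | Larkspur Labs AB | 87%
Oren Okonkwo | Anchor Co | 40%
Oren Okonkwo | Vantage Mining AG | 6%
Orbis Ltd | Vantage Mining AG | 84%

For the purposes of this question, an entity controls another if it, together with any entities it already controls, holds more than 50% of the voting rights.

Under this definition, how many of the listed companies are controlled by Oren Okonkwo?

Oren's largest direct stake is 50% in Orbis, which does not meet the threshold.
Oren controls 0 companies.

0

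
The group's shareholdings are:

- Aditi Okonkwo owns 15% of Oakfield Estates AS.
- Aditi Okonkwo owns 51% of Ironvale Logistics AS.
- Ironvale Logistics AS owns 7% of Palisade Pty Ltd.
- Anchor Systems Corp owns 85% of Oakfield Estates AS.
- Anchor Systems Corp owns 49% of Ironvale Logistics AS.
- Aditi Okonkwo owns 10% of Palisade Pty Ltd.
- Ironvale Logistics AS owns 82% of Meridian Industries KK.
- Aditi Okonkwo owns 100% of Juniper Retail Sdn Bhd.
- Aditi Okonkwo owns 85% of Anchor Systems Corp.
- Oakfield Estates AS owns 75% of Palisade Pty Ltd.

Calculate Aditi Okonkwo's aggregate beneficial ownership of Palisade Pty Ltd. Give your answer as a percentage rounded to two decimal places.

Aditi reaches Palisade along 5 paths.
Via Anchor → Oakfield: 85% × 85% × 75% = 54.1875%.
Via Oakfield: 15% × 75% = 11.25%.
Direct stake: 10% = 10%.
Via Anchor → Ironvale: 85% × 49% × 7% = 2.9155%.
Via Ironvale: 51% × 7% = 3.57%.
Total: 54.1875% + 11.25% + 10% + 2.9155% + 3.57% = 81.923%.
Rounded: 81.92%.

81.92%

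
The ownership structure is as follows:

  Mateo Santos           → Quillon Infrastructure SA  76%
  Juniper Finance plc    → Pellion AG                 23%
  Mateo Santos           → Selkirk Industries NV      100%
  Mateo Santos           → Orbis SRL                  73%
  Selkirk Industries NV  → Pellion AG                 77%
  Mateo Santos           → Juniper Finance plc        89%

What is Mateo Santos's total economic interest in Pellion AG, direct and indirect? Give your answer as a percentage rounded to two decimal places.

97.47%

Mateo reaches Pellion along 2 paths.
Via Juniper: 89% × 23% = 20.47%.
Via Selkirk: 100% × 77% = 77%.
Total: 20.47% + 77% = 97.47%.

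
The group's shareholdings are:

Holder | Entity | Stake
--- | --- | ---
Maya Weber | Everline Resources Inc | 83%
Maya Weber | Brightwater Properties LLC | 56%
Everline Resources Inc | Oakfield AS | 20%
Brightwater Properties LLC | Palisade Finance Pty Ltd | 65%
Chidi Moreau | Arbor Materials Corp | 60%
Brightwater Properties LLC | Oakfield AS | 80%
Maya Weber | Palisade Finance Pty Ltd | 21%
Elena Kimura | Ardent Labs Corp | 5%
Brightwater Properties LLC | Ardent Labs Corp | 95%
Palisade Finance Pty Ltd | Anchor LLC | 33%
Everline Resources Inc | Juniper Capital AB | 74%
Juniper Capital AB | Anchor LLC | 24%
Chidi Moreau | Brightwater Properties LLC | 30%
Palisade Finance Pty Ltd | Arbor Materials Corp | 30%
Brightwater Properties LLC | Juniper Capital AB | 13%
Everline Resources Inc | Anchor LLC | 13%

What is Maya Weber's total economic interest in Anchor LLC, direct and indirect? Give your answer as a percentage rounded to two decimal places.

Maya reaches Anchor along 5 paths.
Via Brightwater → Palisade: 56% × 65% × 33% = 12.012%.
Via Palisade: 21% × 33% = 6.93%.
Via Everline: 83% × 13% = 10.79%.
Via Everline → Juniper: 83% × 74% × 24% = 14.7408%.
Via Brightwater → Juniper: 56% × 13% × 24% = 1.7472%.
Total: 12.012% + 6.93% + 10.79% + 14.7408% + 1.7472% = 46.22%.

46.22%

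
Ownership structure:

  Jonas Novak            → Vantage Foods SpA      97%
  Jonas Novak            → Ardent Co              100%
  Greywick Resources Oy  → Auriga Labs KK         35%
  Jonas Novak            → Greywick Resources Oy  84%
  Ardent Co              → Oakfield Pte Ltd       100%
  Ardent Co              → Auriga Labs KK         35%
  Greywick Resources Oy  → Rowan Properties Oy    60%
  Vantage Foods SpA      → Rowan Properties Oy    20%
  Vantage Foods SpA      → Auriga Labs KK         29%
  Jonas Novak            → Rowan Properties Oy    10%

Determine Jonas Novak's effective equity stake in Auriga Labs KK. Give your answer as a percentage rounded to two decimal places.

92.53%

Jonas reaches Auriga along 3 paths.
Via Greywick: 84% × 35% = 29.4%.
Via Vantage: 97% × 29% = 28.13%.
Via Ardent: 100% × 35% = 35%.
Total: 29.4% + 28.13% + 35% = 92.53%.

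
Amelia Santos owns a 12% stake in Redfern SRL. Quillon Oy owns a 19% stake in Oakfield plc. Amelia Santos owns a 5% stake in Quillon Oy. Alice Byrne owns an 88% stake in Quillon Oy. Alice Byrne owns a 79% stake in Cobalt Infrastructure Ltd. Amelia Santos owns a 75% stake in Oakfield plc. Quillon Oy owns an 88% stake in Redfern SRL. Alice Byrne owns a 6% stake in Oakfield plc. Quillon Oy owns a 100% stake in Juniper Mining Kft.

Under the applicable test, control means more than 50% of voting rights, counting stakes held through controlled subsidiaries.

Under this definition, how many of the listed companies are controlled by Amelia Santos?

Amelia holds 75% of Oakfield, so Amelia controls Oakfield.
No other company's threshold is met.
Amelia controls 1 company.

1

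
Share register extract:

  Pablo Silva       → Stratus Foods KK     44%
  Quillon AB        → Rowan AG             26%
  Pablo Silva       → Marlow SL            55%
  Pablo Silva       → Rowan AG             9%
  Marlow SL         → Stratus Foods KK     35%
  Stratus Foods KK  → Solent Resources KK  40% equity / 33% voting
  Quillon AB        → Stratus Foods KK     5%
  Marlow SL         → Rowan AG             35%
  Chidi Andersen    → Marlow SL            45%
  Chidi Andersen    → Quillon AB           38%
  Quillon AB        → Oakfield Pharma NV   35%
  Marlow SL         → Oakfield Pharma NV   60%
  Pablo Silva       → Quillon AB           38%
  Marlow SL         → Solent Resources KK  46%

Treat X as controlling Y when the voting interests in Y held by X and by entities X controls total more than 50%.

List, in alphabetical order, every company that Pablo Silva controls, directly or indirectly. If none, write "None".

Pablo holds 55% of Marlow, so Pablo controls Marlow.
Marlow and Pablo together hold 35% + 44% = 79% of Stratus, so Pablo controls Stratus.
Marlow holds 60% of Oakfield, so Pablo controls Oakfield.
Marlow and Stratus together hold 46% + 33% = 79% of Solent, so Pablo controls Solent.
No other company's threshold is met.

Marlow SL, Oakfield Pharma NV, Solent Resources KK, Stratus Foods KK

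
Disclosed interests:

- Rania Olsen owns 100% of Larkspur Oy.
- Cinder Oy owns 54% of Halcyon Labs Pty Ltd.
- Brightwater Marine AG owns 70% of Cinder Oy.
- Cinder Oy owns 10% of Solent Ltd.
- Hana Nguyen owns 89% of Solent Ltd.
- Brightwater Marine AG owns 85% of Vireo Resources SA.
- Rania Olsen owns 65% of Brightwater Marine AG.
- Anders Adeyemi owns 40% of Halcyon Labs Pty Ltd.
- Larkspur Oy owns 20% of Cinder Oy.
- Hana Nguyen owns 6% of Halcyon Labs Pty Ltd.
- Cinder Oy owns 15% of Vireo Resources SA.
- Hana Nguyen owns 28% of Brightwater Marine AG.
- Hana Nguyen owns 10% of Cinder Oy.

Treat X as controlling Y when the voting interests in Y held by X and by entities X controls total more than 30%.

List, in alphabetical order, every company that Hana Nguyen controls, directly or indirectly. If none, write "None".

Hana holds 89% of Solent, so Hana controls Solent.
No other company's threshold is met.

Solent Ltd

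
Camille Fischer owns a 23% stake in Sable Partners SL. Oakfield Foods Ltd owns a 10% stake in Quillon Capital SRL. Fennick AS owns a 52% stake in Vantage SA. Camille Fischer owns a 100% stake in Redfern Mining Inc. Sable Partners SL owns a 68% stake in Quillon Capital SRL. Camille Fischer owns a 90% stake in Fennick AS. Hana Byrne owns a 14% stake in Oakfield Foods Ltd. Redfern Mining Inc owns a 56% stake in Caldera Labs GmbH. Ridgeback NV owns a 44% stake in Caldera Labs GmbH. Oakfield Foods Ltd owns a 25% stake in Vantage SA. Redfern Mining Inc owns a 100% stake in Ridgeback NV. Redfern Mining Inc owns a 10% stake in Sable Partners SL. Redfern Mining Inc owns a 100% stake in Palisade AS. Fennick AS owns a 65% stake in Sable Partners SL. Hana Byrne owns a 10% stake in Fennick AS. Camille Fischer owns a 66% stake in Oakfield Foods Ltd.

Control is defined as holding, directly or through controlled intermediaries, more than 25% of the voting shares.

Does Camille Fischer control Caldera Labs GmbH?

Yes

Camille holds 100% of Redfern, so Camille controls Redfern.
Redfern holds 100% of Ridgeback, so Camille controls Ridgeback.
Ridgeback and Redfern together hold 44% + 56% = 100% of Caldera, so Camille controls Caldera.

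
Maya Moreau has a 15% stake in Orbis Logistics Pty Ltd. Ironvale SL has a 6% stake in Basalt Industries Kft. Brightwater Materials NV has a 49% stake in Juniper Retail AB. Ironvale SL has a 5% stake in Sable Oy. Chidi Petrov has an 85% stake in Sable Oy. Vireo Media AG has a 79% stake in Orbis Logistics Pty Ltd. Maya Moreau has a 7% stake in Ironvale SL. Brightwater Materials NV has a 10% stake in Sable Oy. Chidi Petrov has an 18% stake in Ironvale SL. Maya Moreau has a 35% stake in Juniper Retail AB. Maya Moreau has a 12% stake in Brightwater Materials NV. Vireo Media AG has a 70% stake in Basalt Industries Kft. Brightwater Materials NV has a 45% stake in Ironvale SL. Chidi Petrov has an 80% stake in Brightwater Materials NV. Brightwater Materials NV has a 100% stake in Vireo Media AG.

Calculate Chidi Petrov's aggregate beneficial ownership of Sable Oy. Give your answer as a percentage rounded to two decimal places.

Chidi reaches Sable along 4 paths.
Direct stake: 85% = 85%.
Via Brightwater: 80% × 10% = 8%.
Via Brightwater → Ironvale: 80% × 45% × 5% = 1.8%.
Via Ironvale: 18% × 5% = 0.9%.
Total: 85% + 8% + 1.8% + 0.9% = 95.7%.
Rounded: 95.70%.

95.70%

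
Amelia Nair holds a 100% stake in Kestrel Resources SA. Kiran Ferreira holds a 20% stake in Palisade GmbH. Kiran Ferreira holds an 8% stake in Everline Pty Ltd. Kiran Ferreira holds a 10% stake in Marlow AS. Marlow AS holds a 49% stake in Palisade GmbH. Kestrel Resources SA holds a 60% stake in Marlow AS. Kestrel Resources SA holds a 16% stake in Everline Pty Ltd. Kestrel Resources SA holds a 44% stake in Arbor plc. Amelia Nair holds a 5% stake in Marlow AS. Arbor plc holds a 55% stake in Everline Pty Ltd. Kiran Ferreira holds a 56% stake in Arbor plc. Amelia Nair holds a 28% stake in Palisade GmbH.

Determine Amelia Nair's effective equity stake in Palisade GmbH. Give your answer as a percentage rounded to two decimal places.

Amelia reaches Palisade along 3 paths.
Via Marlow: 5% × 49% = 2.45%.
Via Kestrel → Marlow: 100% × 60% × 49% = 29.4%.
Direct stake: 28% = 28%.
Total: 2.45% + 29.4% + 28% = 59.85%.

59.85%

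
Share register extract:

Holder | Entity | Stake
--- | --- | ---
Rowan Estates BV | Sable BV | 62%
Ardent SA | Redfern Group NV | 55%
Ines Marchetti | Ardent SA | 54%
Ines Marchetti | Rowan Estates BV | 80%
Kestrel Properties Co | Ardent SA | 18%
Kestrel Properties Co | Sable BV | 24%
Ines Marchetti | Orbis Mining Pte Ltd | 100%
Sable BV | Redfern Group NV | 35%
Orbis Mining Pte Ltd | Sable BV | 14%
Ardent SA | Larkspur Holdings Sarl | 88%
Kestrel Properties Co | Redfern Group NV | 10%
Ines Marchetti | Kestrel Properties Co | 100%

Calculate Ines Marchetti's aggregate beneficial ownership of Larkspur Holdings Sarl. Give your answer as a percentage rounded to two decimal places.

63.36%

Ines reaches Larkspur along 2 paths.
Via Ardent: 54% × 88% = 47.52%.
Via Kestrel → Ardent: 100% × 18% × 88% = 15.84%.
Total: 47.52% + 15.84% = 63.36%.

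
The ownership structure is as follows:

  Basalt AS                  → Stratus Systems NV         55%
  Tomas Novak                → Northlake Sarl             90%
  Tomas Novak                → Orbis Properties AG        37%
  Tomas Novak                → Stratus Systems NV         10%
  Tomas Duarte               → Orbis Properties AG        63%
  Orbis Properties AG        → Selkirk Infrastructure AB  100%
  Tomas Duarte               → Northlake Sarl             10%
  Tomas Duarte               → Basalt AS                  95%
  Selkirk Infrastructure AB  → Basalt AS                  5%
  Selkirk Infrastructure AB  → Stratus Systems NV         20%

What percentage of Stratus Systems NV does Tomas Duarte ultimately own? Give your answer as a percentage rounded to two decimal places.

66.58%

Tomas Duarte reaches Stratus along 3 paths.
Via Orbis → Selkirk: 63% × 100% × 20% = 12.6%.
Via Basalt: 95% × 55% = 52.25%.
Via Orbis → Selkirk → Basalt: 63% × 100% × 5% × 55% = 1.7325%.
Total: 12.6% + 52.25% + 1.7325% = 66.5825%.
Rounded: 66.58%.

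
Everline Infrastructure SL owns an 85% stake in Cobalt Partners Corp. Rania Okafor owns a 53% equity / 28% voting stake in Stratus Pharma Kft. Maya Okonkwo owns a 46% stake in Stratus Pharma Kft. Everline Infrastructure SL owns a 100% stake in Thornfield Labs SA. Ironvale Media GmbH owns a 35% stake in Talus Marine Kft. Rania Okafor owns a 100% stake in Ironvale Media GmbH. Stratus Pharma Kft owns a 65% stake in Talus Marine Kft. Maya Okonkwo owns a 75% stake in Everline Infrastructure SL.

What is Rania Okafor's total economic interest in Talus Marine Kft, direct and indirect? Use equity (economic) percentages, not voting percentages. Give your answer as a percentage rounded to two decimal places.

69.45%

Rania reaches Talus along 2 paths.
Via Ironvale: 100% × 35% = 35%.
Via Stratus: 53% × 65% = 34.45%.
Total: 35% + 34.45% = 69.45%.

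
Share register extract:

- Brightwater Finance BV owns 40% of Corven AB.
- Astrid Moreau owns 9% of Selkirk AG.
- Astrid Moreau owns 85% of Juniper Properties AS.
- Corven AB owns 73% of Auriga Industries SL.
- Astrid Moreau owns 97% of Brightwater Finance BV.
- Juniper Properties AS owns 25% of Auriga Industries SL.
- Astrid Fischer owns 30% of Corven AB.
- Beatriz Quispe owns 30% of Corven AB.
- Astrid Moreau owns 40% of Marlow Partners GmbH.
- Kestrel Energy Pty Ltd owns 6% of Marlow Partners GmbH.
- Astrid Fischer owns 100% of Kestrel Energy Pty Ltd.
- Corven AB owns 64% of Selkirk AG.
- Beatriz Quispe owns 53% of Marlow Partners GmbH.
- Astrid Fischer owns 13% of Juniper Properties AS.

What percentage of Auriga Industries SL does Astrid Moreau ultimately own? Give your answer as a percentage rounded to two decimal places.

Astrid Moreau reaches Auriga along 2 paths.
Via Brightwater → Corven: 97% × 40% × 73% = 28.324%.
Via Juniper: 85% × 25% = 21.25%.
Total: 28.324% + 21.25% = 49.574%.
Rounded: 49.57%.

49.57%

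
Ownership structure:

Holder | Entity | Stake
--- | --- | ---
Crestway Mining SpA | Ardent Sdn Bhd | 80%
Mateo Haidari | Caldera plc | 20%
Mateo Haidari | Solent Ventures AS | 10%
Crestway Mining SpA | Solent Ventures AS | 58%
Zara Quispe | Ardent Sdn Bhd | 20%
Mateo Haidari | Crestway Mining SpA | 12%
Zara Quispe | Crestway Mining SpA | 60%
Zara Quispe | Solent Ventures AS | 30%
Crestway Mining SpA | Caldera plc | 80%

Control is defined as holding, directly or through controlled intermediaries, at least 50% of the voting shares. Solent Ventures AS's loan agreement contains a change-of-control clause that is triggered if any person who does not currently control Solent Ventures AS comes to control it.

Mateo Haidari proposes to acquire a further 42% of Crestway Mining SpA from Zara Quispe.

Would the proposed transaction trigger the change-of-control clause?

Yes

The purchase adds only to Mateo's holdings (Zara's stake shrinks), so Mateo is the only person who could newly come to control Solent.
Mateo's largest direct stake is 20% in Caldera, which does not meet the threshold, so Mateo controls no company.
In Solent, Mateo's side holds only 10%, not ≥ 50%.
So before the transaction, Mateo does not control Solent.
After the purchase, Mateo's direct stake in Crestway rises to 12% + 42% = 54%, and Zara's stake falls to 18%.
Mateo holds 54% of Crestway, so Mateo controls Crestway.
Crestway and Mateo together hold 58% + 10% = 68% of Solent, so Mateo controls Solent.
Mateo did not control Solent before and does after, so the clause is triggered.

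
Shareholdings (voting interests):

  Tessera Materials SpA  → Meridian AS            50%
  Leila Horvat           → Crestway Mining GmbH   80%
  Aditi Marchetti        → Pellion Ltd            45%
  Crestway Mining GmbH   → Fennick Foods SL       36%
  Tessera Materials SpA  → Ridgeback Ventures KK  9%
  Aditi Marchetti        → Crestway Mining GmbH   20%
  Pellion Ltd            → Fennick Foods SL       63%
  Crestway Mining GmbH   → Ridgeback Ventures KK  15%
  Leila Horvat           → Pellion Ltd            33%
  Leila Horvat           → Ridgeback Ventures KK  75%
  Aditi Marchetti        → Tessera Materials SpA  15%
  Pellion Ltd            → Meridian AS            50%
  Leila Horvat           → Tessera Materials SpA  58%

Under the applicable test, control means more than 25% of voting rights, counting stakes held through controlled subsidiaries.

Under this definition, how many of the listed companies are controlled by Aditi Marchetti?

Aditi holds 45% of Pellion, so Aditi controls Pellion.
Pellion holds 50% of Meridian, so Aditi controls Meridian.
Pellion holds 63% of Fennick, so Aditi controls Fennick.
No other company's threshold is met.
Aditi controls 3 companies.

3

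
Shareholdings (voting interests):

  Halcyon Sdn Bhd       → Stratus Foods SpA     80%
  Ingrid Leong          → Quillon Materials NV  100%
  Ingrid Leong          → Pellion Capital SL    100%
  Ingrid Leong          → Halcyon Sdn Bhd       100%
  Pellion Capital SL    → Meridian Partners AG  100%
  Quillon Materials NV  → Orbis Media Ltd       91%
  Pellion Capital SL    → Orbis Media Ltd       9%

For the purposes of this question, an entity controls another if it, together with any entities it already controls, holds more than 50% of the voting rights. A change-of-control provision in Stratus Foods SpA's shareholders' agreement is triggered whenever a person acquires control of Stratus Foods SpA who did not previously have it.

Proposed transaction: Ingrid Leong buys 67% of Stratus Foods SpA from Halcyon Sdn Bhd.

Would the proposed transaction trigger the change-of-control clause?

The purchase adds only to Ingrid's holdings (Halcyon's stake shrinks), so Ingrid is the only person who could newly come to control Stratus.
Ingrid holds 100% of Halcyon, so Ingrid controls Halcyon.
Halcyon holds 80% of Stratus, so Ingrid controls Stratus.
So Ingrid already controls Stratus before the transaction.
After the purchase, Ingrid holds 67% of Stratus directly, and Halcyon's stake falls to 13%.
Ingrid controlled Stratus already, so this is not a new person acquiring control; every other person's position is unchanged or reduced.
No new person acquires control, so the clause is not triggered.

No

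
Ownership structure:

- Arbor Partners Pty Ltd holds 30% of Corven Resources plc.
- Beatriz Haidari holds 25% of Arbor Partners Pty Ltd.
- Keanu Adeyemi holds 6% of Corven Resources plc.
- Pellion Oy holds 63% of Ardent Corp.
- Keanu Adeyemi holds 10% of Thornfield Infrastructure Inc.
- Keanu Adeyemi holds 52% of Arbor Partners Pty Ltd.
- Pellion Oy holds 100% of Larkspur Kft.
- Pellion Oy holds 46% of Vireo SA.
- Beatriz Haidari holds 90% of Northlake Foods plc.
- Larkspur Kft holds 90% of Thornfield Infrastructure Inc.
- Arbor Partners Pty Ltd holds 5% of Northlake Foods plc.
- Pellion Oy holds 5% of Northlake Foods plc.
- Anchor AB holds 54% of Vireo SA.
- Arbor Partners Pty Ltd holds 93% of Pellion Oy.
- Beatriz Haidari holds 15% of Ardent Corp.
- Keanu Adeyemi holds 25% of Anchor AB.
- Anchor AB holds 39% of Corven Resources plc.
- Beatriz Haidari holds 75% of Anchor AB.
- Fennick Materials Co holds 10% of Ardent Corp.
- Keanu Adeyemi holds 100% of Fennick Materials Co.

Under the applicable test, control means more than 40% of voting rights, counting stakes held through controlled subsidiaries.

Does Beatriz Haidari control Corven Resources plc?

No

Beatriz holds 75% of Anchor, so Beatriz controls Anchor.
Beatriz holds 90% of Northlake, so Beatriz controls Northlake.
Anchor holds 54% of Vireo, so Beatriz controls Vireo.
In Corven, Beatriz's side holds only 39%, not > 40%.
So Beatriz does not control Corven.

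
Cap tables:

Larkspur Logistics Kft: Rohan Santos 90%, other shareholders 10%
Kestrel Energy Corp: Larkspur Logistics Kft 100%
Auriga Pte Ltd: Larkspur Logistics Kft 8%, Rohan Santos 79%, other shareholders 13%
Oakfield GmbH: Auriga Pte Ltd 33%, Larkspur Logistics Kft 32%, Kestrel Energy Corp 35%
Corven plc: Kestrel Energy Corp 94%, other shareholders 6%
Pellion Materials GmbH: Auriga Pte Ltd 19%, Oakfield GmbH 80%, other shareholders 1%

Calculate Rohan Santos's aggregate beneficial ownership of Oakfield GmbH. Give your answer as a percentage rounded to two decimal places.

Rohan reaches Oakfield along 4 paths.
Via Larkspur → Auriga: 90% × 8% × 33% = 2.376%.
Via Auriga: 79% × 33% = 26.07%.
Via Larkspur: 90% × 32% = 28.8%.
Via Larkspur → Kestrel: 90% × 100% × 35% = 31.5%.
Total: 2.376% + 26.07% + 28.8% + 31.5% = 88.746%.
Rounded: 88.75%.

88.75%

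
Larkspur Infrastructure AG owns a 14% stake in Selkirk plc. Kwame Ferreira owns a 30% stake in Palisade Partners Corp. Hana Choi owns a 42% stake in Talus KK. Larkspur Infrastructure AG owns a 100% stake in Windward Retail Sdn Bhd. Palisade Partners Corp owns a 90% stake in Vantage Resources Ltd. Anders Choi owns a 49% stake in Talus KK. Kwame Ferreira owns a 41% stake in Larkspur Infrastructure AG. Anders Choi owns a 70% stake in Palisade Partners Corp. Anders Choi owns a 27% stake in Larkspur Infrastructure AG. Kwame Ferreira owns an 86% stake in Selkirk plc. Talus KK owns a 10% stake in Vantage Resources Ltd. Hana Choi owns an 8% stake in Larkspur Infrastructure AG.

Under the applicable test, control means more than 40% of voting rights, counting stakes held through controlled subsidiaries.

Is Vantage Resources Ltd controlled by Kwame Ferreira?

No

Kwame holds 41% of Larkspur, so Kwame controls Larkspur.
Kwame and Larkspur together hold 86% + 14% = 100% of Selkirk, so Kwame controls Selkirk.
Larkspur holds 100% of Windward, so Kwame controls Windward.
Neither Kwame nor any entity Kwame controls holds any voting interest in Vantage.
So Kwame does not control Vantage.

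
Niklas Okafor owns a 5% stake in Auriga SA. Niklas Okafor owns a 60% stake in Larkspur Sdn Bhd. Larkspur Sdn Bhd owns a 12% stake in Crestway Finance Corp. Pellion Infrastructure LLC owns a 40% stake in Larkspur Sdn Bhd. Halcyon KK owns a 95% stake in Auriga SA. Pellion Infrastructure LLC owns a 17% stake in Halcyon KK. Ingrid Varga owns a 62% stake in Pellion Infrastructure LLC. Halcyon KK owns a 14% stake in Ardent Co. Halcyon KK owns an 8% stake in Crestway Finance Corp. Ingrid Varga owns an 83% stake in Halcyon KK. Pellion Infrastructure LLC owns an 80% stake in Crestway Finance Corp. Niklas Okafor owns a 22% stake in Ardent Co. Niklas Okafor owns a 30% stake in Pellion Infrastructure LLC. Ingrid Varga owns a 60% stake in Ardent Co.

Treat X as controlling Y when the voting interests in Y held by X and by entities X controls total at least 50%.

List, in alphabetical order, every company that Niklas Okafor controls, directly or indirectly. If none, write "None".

Larkspur Sdn Bhd

Niklas holds 60% of Larkspur, so Niklas controls Larkspur.
No other company's threshold is met.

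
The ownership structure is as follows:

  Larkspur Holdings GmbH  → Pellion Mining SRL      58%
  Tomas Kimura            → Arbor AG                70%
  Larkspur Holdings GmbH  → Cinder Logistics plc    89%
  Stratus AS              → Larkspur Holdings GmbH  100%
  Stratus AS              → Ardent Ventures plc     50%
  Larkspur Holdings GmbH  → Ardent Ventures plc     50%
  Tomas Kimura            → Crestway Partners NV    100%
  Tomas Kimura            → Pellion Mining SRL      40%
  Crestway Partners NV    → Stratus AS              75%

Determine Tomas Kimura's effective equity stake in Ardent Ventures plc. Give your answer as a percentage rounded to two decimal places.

75.00%

Tomas reaches Ardent along 2 paths.
Via Crestway → Stratus: 100% × 75% × 50% = 37.5%.
Via Crestway → Stratus → Larkspur: 100% × 75% × 100% × 50% = 37.5%.
Total: 37.5% + 37.5% = 75%.
Rounded: 75.00%.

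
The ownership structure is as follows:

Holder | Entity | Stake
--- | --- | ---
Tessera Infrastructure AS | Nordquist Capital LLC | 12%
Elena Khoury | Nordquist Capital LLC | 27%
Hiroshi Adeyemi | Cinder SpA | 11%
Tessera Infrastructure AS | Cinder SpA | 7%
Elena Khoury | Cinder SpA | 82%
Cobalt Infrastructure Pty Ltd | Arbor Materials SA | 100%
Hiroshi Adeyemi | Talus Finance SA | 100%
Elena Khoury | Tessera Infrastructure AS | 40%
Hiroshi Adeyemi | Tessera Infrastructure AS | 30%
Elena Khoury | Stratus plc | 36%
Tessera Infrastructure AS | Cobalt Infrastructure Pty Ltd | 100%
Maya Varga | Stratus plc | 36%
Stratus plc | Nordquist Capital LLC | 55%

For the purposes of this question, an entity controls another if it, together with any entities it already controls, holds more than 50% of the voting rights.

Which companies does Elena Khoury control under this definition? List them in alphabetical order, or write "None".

Elena holds 82% of Cinder, so Elena controls Cinder.
No other company's threshold is met.

Cinder SpA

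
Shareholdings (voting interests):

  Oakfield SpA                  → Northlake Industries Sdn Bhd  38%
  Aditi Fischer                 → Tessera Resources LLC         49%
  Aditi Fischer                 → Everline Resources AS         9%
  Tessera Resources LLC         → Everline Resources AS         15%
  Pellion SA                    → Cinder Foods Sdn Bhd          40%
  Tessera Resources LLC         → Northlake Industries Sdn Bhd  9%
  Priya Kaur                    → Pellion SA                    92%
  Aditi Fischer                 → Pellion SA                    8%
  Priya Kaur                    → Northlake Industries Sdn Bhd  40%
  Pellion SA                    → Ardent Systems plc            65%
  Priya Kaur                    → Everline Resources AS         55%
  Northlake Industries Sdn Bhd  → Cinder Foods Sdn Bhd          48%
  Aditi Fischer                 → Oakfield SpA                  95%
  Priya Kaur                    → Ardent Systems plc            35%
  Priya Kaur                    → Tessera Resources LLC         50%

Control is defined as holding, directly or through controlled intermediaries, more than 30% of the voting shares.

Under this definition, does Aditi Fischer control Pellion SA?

No

Aditi holds 49% of Tessera, so Aditi controls Tessera.
Aditi holds 95% of Oakfield, so Aditi controls Oakfield.
Tessera and Oakfield together hold 9% + 38% = 47% of Northlake, so Aditi controls Northlake.
Northlake holds 48% of Cinder, so Aditi controls Cinder.
In Pellion, Aditi's side holds only 8%, not > 30%.
So Aditi does not control Pellion.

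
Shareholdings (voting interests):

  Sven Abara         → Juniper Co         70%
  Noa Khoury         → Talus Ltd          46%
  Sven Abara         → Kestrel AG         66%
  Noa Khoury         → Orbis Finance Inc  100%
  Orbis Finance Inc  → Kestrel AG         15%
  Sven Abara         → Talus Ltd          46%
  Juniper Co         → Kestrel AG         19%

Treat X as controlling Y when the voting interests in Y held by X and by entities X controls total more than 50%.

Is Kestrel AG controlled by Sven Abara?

Sven holds 70% of Juniper, so Sven controls Juniper.
Juniper and Sven together hold 19% + 66% = 85% of Kestrel, so Sven controls Kestrel.

Yes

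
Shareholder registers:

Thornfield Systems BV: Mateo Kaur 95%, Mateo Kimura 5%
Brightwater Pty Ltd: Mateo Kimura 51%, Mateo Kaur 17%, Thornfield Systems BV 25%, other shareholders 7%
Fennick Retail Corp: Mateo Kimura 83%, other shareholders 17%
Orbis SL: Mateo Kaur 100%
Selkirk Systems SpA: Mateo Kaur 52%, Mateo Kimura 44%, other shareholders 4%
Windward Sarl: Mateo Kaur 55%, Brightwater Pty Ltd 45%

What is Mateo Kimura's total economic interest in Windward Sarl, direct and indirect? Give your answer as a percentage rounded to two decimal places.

Mateo Kimura reaches Windward along 2 paths.
Via Brightwater: 51% × 45% = 22.95%.
Via Thornfield → Brightwater: 5% × 25% × 45% = 0.5625%.
Total: 22.95% + 0.5625% = 23.5125%.
Rounded: 23.51%.

23.51%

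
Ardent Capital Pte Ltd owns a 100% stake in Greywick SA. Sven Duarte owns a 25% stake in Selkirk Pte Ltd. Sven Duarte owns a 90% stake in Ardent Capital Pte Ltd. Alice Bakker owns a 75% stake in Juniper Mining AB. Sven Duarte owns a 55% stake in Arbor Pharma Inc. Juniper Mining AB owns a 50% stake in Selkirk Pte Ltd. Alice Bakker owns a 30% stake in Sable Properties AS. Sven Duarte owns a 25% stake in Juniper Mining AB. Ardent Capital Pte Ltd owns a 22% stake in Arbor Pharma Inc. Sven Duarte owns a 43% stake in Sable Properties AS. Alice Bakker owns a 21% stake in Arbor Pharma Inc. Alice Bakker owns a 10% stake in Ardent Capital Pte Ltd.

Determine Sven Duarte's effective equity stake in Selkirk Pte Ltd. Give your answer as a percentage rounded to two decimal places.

37.50%

Sven reaches Selkirk along 2 paths.
Via Juniper: 25% × 50% = 12.5%.
Direct stake: 25% = 25%.
Total: 12.5% + 25% = 37.5%.
Rounded: 37.50%.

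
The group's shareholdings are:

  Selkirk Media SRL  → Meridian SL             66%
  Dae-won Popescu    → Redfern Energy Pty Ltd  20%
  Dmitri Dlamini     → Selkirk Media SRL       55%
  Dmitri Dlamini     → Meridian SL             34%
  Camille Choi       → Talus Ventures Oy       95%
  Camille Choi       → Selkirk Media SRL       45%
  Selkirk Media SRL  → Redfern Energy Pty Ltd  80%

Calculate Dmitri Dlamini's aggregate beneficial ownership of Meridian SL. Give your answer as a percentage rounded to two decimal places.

70.30%

Dmitri reaches Meridian along 2 paths.
Direct stake: 34% = 34%.
Via Selkirk: 55% × 66% = 36.3%.
Total: 34% + 36.3% = 70.3%.
Rounded: 70.30%.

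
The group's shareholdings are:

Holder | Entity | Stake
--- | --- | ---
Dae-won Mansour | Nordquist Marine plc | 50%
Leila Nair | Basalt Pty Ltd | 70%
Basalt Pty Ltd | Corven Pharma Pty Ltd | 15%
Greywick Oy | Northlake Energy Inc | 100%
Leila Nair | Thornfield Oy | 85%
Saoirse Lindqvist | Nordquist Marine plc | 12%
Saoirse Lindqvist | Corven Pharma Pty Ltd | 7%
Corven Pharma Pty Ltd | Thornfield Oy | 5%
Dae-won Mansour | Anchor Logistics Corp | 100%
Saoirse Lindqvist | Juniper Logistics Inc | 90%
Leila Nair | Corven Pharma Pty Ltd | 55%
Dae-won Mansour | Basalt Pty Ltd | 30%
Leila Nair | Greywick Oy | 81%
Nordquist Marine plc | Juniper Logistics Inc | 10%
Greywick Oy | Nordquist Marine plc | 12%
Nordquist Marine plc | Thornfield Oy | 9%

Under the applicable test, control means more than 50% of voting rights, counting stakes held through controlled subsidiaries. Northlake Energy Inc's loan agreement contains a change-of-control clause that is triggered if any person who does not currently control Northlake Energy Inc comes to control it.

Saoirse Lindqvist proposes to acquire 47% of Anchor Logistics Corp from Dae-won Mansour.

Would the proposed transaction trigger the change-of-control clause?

No

The purchase adds only to Saoirse's holdings (Dae-won's stake shrinks), so Saoirse is the only person who could newly come to control Northlake.
Saoirse holds 90% of Juniper, so Saoirse controls Juniper.
Neither Saoirse nor any entity Saoirse controls holds any voting interest in Northlake.
So before the transaction, Saoirse does not control Northlake.
After the purchase, Saoirse holds 47% of Anchor directly, and Dae-won's stake falls to 53%.
Saoirse's side now holds 47% of Anchor, not > 50%, so Saoirse still does not control Anchor.
After the transaction, neither Saoirse nor any entity Saoirse controls holds a voting interest in Northlake, so Saoirse still does not control it.
No new person acquires control, so the clause is not triggered.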